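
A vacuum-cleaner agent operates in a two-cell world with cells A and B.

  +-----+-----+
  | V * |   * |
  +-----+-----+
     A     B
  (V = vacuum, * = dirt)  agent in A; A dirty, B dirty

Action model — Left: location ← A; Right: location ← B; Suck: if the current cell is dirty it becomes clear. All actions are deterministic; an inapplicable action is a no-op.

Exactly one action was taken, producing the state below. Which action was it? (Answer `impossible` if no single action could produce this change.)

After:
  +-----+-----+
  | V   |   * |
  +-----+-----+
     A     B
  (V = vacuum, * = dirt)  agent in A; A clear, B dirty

try  Left: (A; A:dirty, B:dirty)
try Right: (B; A:dirty, B:dirty)
try  Suck: (A; A:clear, B:dirty)  ← match

Suck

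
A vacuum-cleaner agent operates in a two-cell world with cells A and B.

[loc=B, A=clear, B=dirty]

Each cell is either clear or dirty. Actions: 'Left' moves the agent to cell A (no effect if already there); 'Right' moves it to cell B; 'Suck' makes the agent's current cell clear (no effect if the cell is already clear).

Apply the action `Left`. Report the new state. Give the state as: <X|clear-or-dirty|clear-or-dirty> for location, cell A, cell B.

start: <B|clear|dirty>
step 1/1 (Left): <A|clear|dirty>

<A|clear|dirty>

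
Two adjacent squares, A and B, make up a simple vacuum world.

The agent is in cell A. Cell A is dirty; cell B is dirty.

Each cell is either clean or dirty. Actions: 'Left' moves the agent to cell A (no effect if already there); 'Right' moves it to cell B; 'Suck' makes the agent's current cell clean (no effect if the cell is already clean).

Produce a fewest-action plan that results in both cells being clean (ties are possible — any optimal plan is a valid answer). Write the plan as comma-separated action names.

Suck, Right, Suck

step 1/3 (Suck): (A; A:clean, B:dirty)
step 2/3 (Right): (B; A:clean, B:dirty)
step 3/3 (Suck): (B; A:clean, B:clean)
min 3: Suck A + move + Suck B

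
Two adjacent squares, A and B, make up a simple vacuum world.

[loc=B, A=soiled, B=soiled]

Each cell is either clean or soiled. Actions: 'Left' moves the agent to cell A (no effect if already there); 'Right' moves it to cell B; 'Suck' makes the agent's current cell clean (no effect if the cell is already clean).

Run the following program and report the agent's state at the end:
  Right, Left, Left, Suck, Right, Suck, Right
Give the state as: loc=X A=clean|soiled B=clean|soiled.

loc=B A=clean B=clean

t=1 Right ⇒ loc=B A=soiled B=soiled
t=2 Left ⇒ loc=A A=soiled B=soiled
t=3 Left ⇒ loc=A A=soiled B=soiled
t=4 Suck ⇒ loc=A A=clean B=soiled
t=5 Right ⇒ loc=B A=clean B=soiled
t=6 Suck ⇒ loc=B A=clean B=clean
t=7 Right ⇒ loc=B A=clean B=clean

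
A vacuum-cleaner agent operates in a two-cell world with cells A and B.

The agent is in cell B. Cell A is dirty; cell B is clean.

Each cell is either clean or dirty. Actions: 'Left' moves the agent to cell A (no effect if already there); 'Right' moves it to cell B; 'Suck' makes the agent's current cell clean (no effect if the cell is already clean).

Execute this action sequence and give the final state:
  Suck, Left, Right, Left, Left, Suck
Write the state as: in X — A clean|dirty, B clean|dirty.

1. Suck → in B — A dirty, B clean
2. Left → in A — A dirty, B clean
3. Right → in B — A dirty, B clean
4. Left → in A — A dirty, B clean
5. Left → in A — A dirty, B clean
6. Suck → in A — A clean, B clean

in A — A clean, B clean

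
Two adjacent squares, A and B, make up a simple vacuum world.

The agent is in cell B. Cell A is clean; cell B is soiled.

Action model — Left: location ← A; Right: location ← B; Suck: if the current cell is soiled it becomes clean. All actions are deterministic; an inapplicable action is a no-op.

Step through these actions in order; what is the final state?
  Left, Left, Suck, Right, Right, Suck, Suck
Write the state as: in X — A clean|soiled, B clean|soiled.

Left (#1): in A — A clean, B soiled
Left (#2): in A — A clean, B soiled
Suck (#3): in A — A clean, B soiled
Right (#4): in B — A clean, B soiled
Right (#5): in B — A clean, B soiled
Suck (#6): in B — A clean, B clean
Suck (#7): in B — A clean, B clean

in B — A clean, B clean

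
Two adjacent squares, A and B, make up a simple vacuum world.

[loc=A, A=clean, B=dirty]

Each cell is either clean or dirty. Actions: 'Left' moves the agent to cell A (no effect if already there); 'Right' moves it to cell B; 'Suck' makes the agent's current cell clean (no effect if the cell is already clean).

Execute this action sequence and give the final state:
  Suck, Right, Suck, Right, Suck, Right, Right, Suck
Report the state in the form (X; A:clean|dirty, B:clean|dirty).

(B; A:clean, B:clean)

Suck (#1): (A; A:clean, B:dirty)
Right (#2): (B; A:clean, B:dirty)
Suck (#3): (B; A:clean, B:clean)
Right (#4): (B; A:clean, B:clean)
Suck (#5): (B; A:clean, B:clean)
Right (#6): (B; A:clean, B:clean)
Right (#7): (B; A:clean, B:clean)
Suck (#8): (B; A:clean, B:clean)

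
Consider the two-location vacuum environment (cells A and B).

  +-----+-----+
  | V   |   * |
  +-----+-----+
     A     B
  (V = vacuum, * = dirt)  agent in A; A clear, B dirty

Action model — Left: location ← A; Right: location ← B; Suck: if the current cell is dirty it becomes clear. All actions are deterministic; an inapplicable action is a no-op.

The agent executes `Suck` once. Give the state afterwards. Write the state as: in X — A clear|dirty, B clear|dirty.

in A — A clear, B dirty

start: in A — A clear, B dirty
1) do Suck; now in A — A clear, B dirty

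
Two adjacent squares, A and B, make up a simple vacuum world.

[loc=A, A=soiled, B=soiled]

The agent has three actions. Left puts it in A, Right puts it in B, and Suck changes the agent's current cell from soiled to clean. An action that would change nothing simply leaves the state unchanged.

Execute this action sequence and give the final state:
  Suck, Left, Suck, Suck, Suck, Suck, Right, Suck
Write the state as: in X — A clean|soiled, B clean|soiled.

t=1 Suck ⇒ in A — A clean, B soiled
t=2 Left ⇒ in A — A clean, B soiled
t=3 Suck ⇒ in A — A clean, B soiled
t=4 Suck ⇒ in A — A clean, B soiled
t=5 Suck ⇒ in A — A clean, B soiled
t=6 Suck ⇒ in A — A clean, B soiled
t=7 Right ⇒ in B — A clean, B soiled
t=8 Suck ⇒ in B — A clean, B clean

in B — A clean, B clean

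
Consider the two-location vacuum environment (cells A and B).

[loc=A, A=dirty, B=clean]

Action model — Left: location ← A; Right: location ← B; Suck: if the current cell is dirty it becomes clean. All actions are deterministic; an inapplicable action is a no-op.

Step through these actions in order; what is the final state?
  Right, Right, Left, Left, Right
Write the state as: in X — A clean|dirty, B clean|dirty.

1) do Right; now in B — A dirty, B clean
2) do Right; now in B — A dirty, B clean
3) do Left; now in A — A dirty, B clean
4) do Left; now in A — A dirty, B clean
5) do Right; now in B — A dirty, B clean

in B — A dirty, B clean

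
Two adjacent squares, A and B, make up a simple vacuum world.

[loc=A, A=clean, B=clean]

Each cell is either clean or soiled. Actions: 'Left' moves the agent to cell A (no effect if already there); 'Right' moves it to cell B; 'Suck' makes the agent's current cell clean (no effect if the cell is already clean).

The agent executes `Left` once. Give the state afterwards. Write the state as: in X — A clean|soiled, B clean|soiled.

in A — A clean, B clean

start: in A — A clean, B clean
t=1 Left ⇒ in A — A clean, B clean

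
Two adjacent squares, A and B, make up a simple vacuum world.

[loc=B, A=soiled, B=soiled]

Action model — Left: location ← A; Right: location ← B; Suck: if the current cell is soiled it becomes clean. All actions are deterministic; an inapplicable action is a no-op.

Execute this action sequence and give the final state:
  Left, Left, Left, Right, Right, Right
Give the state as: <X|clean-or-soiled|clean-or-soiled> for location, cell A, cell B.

Left (#1): <A|soiled|soiled>
Left (#2): <A|soiled|soiled>
Left (#3): <A|soiled|soiled>
Right (#4): <B|soiled|soiled>
Right (#5): <B|soiled|soiled>
Right (#6): <B|soiled|soiled>

<B|soiled|soiled>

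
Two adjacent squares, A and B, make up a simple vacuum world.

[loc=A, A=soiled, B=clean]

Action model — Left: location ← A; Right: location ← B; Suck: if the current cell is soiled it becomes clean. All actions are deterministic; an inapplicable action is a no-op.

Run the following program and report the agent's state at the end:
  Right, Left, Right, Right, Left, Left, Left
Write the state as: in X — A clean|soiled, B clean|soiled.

in A — A soiled, B clean

[1] after Right: in B — A soiled, B clean
[2] after Left: in A — A soiled, B clean
[3] after Right: in B — A soiled, B clean
[4] after Right: in B — A soiled, B clean
[5] after Left: in A — A soiled, B clean
[6] after Left: in A — A soiled, B clean
[7] after Left: in A — A soiled, B clean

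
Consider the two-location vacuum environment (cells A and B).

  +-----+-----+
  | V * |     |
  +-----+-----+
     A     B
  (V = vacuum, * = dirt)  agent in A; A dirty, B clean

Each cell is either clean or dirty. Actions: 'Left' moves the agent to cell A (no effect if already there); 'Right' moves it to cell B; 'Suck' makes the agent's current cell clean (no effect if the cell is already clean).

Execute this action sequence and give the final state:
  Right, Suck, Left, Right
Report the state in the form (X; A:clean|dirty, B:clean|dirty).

(B; A:dirty, B:clean)

Right (#1): (B; A:dirty, B:clean)
Suck (#2): (B; A:dirty, B:clean)
Left (#3): (A; A:dirty, B:clean)
Right (#4): (B; A:dirty, B:clean)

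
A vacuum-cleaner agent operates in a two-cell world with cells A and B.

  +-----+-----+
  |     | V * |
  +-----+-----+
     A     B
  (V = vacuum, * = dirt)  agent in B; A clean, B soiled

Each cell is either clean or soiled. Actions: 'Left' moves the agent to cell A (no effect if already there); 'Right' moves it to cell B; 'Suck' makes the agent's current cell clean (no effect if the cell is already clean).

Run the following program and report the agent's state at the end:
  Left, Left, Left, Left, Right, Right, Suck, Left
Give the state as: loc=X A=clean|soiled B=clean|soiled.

Left (#1): loc=A A=clean B=soiled
Left (#2): loc=A A=clean B=soiled
Left (#3): loc=A A=clean B=soiled
Left (#4): loc=A A=clean B=soiled
Right (#5): loc=B A=clean B=soiled
Right (#6): loc=B A=clean B=soiled
Suck (#7): loc=B A=clean B=clean
Left (#8): loc=A A=clean B=clean

loc=A A=clean B=clean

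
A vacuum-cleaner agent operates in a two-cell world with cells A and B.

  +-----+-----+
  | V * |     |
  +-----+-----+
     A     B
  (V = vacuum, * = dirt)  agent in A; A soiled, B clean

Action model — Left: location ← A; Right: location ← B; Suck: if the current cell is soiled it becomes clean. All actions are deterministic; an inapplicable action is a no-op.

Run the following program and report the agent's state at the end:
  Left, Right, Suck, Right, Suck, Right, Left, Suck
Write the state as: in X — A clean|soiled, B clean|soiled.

in A — A clean, B clean

Left (#1): in A — A soiled, B clean
Right (#2): in B — A soiled, B clean
Suck (#3): in B — A soiled, B clean
Right (#4): in B — A soiled, B clean
Suck (#5): in B — A soiled, B clean
Right (#6): in B — A soiled, B clean
Left (#7): in A — A soiled, B clean
Suck (#8): in A — A clean, B clean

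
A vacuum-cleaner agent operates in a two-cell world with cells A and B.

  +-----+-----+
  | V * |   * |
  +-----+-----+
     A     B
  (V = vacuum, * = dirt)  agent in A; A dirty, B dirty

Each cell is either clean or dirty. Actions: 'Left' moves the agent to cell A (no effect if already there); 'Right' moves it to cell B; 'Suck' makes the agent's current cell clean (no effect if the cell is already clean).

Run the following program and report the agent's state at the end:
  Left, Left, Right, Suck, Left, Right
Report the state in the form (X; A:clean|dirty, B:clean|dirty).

Left (#1): (A; A:dirty, B:dirty)
Left (#2): (A; A:dirty, B:dirty)
Right (#3): (B; A:dirty, B:dirty)
Suck (#4): (B; A:dirty, B:clean)
Left (#5): (A; A:dirty, B:clean)
Right (#6): (B; A:dirty, B:clean)

(B; A:dirty, B:clean)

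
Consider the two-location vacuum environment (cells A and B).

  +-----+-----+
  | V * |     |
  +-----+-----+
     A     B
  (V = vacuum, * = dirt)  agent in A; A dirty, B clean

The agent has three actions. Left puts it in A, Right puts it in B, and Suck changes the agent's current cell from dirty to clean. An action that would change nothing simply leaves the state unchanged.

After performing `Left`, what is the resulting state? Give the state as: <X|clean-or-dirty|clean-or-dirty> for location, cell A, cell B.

start: <A|dirty|clean>
step 1/1 (Left): <A|dirty|clean>

<A|dirty|clean>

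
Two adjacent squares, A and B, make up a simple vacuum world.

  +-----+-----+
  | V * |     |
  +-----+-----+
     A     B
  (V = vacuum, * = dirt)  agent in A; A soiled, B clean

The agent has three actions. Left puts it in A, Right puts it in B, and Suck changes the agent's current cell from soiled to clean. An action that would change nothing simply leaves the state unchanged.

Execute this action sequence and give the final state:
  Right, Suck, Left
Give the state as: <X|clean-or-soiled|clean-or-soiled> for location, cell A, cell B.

Right (#1): <B|soiled|clean>
Suck (#2): <B|soiled|clean>
Left (#3): <A|soiled|clean>

<A|soiled|clean>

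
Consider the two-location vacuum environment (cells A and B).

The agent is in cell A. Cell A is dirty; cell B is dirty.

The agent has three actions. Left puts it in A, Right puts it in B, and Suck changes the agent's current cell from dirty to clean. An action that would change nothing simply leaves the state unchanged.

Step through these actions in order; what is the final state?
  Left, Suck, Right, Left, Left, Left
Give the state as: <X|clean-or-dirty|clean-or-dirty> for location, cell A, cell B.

<A|clean|dirty>

Left (#1): <A|dirty|dirty>
Suck (#2): <A|clean|dirty>
Right (#3): <B|clean|dirty>
Left (#4): <A|clean|dirty>
Left (#5): <A|clean|dirty>
Left (#6): <A|clean|dirty>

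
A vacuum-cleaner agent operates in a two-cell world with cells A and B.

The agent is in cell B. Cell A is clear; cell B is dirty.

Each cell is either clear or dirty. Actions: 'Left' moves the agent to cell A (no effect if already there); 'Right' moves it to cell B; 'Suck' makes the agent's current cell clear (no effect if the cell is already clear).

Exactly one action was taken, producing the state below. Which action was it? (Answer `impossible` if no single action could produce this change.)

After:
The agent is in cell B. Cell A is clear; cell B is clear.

Suck

try  Left: loc=A A=clear B=dirty
try Right: loc=B A=clear B=dirty
try  Suck: loc=B A=clear B=clear  ← match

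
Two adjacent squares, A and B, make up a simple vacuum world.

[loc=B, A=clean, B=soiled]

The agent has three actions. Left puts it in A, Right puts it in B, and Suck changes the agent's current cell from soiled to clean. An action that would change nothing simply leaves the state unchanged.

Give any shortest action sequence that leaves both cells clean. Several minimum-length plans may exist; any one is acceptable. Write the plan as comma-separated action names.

Suck

step 1/1 (Suck): <B|clean|clean>
min 1: B is soiled, one Suck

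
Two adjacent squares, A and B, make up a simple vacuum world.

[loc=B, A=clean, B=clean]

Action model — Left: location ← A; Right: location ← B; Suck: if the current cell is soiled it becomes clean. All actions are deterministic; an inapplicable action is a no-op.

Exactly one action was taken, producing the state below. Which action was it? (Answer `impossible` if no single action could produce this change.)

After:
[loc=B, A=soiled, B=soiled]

impossible

try  Left: <A|clean|clean>
try Right: <B|clean|clean>
try  Suck: <B|clean|clean>
no single action produces the after-state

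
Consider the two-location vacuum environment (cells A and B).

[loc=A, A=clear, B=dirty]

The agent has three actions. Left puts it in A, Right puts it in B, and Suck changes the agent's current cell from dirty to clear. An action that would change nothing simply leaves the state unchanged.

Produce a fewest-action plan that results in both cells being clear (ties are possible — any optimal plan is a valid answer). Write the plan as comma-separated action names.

t=1 Right ⇒ loc=B A=clear B=dirty
t=2 Suck ⇒ loc=B A=clear B=clear
min 2: go B then Suck

Right, Suck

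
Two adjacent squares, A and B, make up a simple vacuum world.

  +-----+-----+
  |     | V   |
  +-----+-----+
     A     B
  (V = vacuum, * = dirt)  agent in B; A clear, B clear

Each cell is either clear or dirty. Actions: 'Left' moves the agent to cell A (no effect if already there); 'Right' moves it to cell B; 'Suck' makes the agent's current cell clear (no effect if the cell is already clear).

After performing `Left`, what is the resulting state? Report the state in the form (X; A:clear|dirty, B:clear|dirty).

start: (B; A:clear, B:clear)
t=1 Left ⇒ (A; A:clear, B:clear)

(A; A:clear, B:clear)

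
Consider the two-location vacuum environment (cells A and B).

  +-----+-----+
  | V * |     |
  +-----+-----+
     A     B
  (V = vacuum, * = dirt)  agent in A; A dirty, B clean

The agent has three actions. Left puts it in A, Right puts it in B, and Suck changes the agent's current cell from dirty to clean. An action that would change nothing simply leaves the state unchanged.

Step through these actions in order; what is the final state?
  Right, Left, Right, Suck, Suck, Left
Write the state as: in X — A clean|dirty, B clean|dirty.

t=1 Right ⇒ in B — A dirty, B clean
t=2 Left ⇒ in A — A dirty, B clean
t=3 Right ⇒ in B — A dirty, B clean
t=4 Suck ⇒ in B — A dirty, B clean
t=5 Suck ⇒ in B — A dirty, B clean
t=6 Left ⇒ in A — A dirty, B clean

in A — A dirty, B clean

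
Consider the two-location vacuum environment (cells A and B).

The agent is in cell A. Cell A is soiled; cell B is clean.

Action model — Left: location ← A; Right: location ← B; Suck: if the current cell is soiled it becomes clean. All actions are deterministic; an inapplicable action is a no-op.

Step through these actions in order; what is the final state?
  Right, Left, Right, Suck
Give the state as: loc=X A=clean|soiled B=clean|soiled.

Right (#1): loc=B A=soiled B=clean
Left (#2): loc=A A=soiled B=clean
Right (#3): loc=B A=soiled B=clean
Suck (#4): loc=B A=soiled B=clean

loc=B A=soiled B=clean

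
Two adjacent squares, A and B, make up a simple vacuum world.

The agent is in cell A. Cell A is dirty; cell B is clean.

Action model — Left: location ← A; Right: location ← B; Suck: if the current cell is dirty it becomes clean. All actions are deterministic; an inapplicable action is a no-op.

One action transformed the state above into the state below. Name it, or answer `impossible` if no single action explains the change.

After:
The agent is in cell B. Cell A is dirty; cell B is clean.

try  Left: (A; A:dirty, B:clean)
try Right: (B; A:dirty, B:clean)  ← match
try  Suck: (A; A:clean, B:clean)

Right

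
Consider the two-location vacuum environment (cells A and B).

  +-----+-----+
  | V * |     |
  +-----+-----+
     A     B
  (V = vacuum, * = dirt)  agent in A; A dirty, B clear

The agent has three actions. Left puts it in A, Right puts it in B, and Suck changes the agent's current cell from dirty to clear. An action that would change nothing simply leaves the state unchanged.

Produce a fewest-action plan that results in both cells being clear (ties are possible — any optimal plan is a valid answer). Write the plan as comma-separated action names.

Suck

1. Suck → <A|clear|clear>
min 1: A is dirty, one Suck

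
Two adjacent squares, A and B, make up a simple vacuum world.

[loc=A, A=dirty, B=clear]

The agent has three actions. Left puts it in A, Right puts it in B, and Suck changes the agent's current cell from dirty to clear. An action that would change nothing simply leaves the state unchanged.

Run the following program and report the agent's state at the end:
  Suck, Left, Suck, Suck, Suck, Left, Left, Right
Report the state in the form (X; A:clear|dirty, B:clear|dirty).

(B; A:clear, B:clear)

1. Suck → (A; A:clear, B:clear)
2. Left → (A; A:clear, B:clear)
3. Suck → (A; A:clear, B:clear)
4. Suck → (A; A:clear, B:clear)
5. Suck → (A; A:clear, B:clear)
6. Left → (A; A:clear, B:clear)
7. Left → (A; A:clear, B:clear)
8. Right → (B; A:clear, B:clear)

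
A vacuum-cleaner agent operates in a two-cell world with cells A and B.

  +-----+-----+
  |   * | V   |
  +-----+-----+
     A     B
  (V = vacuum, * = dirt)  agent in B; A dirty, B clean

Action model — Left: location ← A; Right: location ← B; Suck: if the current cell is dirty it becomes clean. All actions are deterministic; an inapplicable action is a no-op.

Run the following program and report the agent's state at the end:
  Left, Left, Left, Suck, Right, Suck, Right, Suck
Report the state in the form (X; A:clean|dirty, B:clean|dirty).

t=1 Left ⇒ (A; A:dirty, B:clean)
t=2 Left ⇒ (A; A:dirty, B:clean)
t=3 Left ⇒ (A; A:dirty, B:clean)
t=4 Suck ⇒ (A; A:clean, B:clean)
t=5 Right ⇒ (B; A:clean, B:clean)
t=6 Suck ⇒ (B; A:clean, B:clean)
t=7 Right ⇒ (B; A:clean, B:clean)
t=8 Suck ⇒ (B; A:clean, B:clean)

(B; A:clean, B:clean)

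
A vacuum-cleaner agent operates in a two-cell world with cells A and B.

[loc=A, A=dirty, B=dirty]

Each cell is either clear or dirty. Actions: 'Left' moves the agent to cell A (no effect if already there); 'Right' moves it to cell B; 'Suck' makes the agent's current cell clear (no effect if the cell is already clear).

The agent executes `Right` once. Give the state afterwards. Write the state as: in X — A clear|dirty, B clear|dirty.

in B — A dirty, B dirty

start: in A — A dirty, B dirty
1. Right → in B — A dirty, B dirty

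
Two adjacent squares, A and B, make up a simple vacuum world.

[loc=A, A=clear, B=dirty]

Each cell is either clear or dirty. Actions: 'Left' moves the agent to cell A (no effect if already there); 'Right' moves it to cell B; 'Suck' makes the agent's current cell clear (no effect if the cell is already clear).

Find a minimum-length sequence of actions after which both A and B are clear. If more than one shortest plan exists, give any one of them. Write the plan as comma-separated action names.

Right, Suck

t=1 Right ⇒ <B|clear|dirty>
t=2 Suck ⇒ <B|clear|clear>
min 2: go B then Suck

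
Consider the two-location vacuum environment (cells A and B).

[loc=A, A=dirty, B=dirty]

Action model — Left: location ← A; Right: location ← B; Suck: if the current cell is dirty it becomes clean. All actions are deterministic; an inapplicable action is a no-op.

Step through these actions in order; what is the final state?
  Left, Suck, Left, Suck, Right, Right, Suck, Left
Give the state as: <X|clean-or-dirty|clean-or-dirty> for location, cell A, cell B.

t=1 Left ⇒ <A|dirty|dirty>
t=2 Suck ⇒ <A|clean|dirty>
t=3 Left ⇒ <A|clean|dirty>
t=4 Suck ⇒ <A|clean|dirty>
t=5 Right ⇒ <B|clean|dirty>
t=6 Right ⇒ <B|clean|dirty>
t=7 Suck ⇒ <B|clean|clean>
t=8 Left ⇒ <A|clean|clean>

<A|clean|clean>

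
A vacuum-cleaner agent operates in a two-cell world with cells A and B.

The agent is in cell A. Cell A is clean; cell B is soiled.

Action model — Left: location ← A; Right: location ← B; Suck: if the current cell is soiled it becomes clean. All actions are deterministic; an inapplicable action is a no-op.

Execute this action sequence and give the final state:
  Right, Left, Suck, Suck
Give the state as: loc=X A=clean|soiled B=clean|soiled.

1. Right → loc=B A=clean B=soiled
2. Left → loc=A A=clean B=soiled
3. Suck → loc=A A=clean B=soiled
4. Suck → loc=A A=clean B=soiled

loc=A A=clean B=soiled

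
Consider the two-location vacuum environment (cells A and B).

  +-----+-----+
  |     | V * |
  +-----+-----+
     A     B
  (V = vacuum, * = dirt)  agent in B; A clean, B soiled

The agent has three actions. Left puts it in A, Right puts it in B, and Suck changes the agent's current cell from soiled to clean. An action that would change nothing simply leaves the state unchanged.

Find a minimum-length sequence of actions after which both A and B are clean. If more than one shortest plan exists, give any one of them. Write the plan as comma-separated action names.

1) do Suck; now loc=B A=clean B=clean
min 1: B is soiled, one Suck

Suck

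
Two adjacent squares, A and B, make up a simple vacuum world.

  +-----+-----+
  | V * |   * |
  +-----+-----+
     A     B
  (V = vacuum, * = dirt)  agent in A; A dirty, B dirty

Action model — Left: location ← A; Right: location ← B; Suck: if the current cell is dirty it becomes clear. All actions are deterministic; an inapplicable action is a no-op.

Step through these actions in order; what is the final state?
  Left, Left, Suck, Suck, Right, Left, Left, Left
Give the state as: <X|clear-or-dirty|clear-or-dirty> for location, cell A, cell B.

<A|clear|dirty>

Left (#1): <A|dirty|dirty>
Left (#2): <A|dirty|dirty>
Suck (#3): <A|clear|dirty>
Suck (#4): <A|clear|dirty>
Right (#5): <B|clear|dirty>
Left (#6): <A|clear|dirty>
Left (#7): <A|clear|dirty>
Left (#8): <A|clear|dirty>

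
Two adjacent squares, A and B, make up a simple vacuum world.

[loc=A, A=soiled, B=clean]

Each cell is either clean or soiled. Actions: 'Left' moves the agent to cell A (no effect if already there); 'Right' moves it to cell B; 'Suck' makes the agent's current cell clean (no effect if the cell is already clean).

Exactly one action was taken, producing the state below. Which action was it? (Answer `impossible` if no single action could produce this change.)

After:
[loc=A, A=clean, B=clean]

try  Left: loc=A A=soiled B=clean
try Right: loc=B A=soiled B=clean
try  Suck: loc=A A=clean B=clean  ← match

Suck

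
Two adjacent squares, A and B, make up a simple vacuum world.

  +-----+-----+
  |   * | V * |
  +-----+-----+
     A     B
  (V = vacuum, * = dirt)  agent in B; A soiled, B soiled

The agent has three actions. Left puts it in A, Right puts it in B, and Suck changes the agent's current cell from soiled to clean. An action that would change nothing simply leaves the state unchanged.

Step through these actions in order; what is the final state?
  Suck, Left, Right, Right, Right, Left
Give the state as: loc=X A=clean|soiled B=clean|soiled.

1. Suck → loc=B A=soiled B=clean
2. Left → loc=A A=soiled B=clean
3. Right → loc=B A=soiled B=clean
4. Right → loc=B A=soiled B=clean
5. Right → loc=B A=soiled B=clean
6. Left → loc=A A=soiled B=clean

loc=A A=soiled B=clean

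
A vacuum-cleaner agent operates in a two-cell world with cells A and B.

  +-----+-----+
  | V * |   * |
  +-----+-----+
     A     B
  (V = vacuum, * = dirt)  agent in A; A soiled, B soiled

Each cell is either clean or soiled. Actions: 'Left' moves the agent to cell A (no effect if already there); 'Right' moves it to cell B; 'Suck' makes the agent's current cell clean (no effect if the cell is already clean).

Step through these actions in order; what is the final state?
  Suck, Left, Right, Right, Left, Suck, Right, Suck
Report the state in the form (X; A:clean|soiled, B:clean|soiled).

(B; A:clean, B:clean)

1. Suck → (A; A:clean, B:soiled)
2. Left → (A; A:clean, B:soiled)
3. Right → (B; A:clean, B:soiled)
4. Right → (B; A:clean, B:soiled)
5. Left → (A; A:clean, B:soiled)
6. Suck → (A; A:clean, B:soiled)
7. Right → (B; A:clean, B:soiled)
8. Suck → (B; A:clean, B:clean)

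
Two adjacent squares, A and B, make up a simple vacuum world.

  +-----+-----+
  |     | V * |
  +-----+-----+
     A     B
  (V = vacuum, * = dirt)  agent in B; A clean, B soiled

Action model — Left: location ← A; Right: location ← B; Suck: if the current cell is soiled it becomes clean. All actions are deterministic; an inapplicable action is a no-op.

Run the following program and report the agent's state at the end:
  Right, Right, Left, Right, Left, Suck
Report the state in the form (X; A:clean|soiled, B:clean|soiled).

(A; A:clean, B:soiled)

t=1 Right ⇒ (B; A:clean, B:soiled)
t=2 Right ⇒ (B; A:clean, B:soiled)
t=3 Left ⇒ (A; A:clean, B:soiled)
t=4 Right ⇒ (B; A:clean, B:soiled)
t=5 Left ⇒ (A; A:clean, B:soiled)
t=6 Suck ⇒ (A; A:clean, B:soiled)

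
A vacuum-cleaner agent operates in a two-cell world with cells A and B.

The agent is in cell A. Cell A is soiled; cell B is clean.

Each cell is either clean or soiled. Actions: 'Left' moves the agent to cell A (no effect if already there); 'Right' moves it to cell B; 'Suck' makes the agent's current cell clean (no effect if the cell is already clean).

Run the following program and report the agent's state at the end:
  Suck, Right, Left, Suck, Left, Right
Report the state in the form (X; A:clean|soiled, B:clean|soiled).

(B; A:clean, B:clean)

1) do Suck; now (A; A:clean, B:clean)
2) do Right; now (B; A:clean, B:clean)
3) do Left; now (A; A:clean, B:clean)
4) do Suck; now (A; A:clean, B:clean)
5) do Left; now (A; A:clean, B:clean)
6) do Right; now (B; A:clean, B:clean)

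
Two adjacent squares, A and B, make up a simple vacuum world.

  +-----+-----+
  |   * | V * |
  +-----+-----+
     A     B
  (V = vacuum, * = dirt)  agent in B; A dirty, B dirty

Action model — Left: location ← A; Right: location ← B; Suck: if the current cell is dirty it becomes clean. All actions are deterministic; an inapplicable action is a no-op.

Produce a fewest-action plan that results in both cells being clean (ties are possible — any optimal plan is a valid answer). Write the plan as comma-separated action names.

[1] after Suck: loc=B A=dirty B=clean
[2] after Left: loc=A A=dirty B=clean
[3] after Suck: loc=A A=clean B=clean
min 3: Suck B + move + Suck A

Suck, Left, Suck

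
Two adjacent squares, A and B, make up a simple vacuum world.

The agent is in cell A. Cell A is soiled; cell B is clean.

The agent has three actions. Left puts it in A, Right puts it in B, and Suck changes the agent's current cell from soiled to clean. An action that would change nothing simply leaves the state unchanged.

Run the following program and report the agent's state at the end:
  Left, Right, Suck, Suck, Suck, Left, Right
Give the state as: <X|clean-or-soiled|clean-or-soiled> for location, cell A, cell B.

step 1/7 (Left): <A|soiled|clean>
step 2/7 (Right): <B|soiled|clean>
step 3/7 (Suck): <B|soiled|clean>
step 4/7 (Suck): <B|soiled|clean>
step 5/7 (Suck): <B|soiled|clean>
step 6/7 (Left): <A|soiled|clean>
step 7/7 (Right): <B|soiled|clean>

<B|soiled|clean>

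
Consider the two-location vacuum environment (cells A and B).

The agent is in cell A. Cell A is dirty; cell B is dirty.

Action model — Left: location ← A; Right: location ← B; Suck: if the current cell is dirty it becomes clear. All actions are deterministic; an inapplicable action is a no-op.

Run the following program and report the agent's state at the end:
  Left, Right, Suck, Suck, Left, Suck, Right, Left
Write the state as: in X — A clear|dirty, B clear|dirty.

in A — A clear, B clear

t=1 Left ⇒ in A — A dirty, B dirty
t=2 Right ⇒ in B — A dirty, B dirty
t=3 Suck ⇒ in B — A dirty, B clear
t=4 Suck ⇒ in B — A dirty, B clear
t=5 Left ⇒ in A — A dirty, B clear
t=6 Suck ⇒ in A — A clear, B clear
t=7 Right ⇒ in B — A clear, B clear
t=8 Left ⇒ in A — A clear, B clear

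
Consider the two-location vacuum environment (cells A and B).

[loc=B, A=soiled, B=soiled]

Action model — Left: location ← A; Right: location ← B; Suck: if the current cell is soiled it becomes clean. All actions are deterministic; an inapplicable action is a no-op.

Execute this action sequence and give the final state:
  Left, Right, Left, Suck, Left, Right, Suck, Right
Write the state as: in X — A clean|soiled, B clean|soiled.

[1] after Left: in A — A soiled, B soiled
[2] after Right: in B — A soiled, B soiled
[3] after Left: in A — A soiled, B soiled
[4] after Suck: in A — A clean, B soiled
[5] after Left: in A — A clean, B soiled
[6] after Right: in B — A clean, B soiled
[7] after Suck: in B — A clean, B clean
[8] after Right: in B — A clean, B clean

in B — A clean, B clean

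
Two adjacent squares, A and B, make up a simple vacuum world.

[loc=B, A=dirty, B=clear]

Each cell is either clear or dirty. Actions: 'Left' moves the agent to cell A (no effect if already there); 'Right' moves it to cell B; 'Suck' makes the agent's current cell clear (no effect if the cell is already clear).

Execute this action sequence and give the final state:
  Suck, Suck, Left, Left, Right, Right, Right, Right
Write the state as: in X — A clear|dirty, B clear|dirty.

1. Suck → in B — A dirty, B clear
2. Suck → in B — A dirty, B clear
3. Left → in A — A dirty, B clear
4. Left → in A — A dirty, B clear
5. Right → in B — A dirty, B clear
6. Right → in B — A dirty, B clear
7. Right → in B — A dirty, B clear
8. Right → in B — A dirty, B clear

in B — A dirty, B clear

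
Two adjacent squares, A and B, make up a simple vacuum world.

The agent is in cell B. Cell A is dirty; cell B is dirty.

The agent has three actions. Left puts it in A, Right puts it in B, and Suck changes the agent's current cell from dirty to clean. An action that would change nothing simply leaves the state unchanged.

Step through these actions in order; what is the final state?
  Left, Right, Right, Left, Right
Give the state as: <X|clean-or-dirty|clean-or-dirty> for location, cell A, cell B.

[1] after Left: <A|dirty|dirty>
[2] after Right: <B|dirty|dirty>
[3] after Right: <B|dirty|dirty>
[4] after Left: <A|dirty|dirty>
[5] after Right: <B|dirty|dirty>

<B|dirty|dirty>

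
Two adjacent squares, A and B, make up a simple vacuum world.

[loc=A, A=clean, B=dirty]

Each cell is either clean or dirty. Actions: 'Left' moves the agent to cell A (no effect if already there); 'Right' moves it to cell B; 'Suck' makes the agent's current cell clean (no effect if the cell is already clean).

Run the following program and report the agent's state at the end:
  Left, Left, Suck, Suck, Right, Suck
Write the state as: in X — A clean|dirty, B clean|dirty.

step 1/6 (Left): in A — A clean, B dirty
step 2/6 (Left): in A — A clean, B dirty
step 3/6 (Suck): in A — A clean, B dirty
step 4/6 (Suck): in A — A clean, B dirty
step 5/6 (Right): in B — A clean, B dirty
step 6/6 (Suck): in B — A clean, B clean

in B — A clean, B clean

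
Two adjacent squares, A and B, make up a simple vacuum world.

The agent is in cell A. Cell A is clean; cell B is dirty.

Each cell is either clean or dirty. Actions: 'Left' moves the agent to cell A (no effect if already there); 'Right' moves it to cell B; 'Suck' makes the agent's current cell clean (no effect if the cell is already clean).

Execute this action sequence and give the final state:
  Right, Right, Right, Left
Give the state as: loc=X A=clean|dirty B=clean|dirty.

loc=A A=clean B=dirty

1) do Right; now loc=B A=clean B=dirty
2) do Right; now loc=B A=clean B=dirty
3) do Right; now loc=B A=clean B=dirty
4) do Left; now loc=A A=clean B=dirty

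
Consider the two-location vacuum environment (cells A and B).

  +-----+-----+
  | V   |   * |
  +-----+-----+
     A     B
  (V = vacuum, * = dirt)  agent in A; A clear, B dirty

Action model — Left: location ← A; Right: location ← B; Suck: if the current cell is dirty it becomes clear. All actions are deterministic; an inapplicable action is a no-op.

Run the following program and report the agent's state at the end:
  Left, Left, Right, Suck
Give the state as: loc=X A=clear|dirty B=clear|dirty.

loc=B A=clear B=clear

[1] after Left: loc=A A=clear B=dirty
[2] after Left: loc=A A=clear B=dirty
[3] after Right: loc=B A=clear B=dirty
[4] after Suck: loc=B A=clear B=clear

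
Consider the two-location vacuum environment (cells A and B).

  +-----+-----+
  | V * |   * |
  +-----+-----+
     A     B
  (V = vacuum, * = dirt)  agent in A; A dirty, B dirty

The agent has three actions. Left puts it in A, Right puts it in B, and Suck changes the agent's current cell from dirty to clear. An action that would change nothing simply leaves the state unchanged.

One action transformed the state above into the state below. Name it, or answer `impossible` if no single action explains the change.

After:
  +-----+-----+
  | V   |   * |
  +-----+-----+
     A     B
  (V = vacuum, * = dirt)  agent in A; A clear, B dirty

Suck

try  Left: in A — A dirty, B dirty
try Right: in B — A dirty, B dirty
try  Suck: in A — A clear, B dirty  ← match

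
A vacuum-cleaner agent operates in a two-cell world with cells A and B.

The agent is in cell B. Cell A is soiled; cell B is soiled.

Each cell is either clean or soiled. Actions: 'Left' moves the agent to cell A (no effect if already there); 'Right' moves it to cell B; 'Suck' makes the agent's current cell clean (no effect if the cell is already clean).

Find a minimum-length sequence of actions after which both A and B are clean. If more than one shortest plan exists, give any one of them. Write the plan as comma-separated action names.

t=1 Suck ⇒ <B|soiled|clean>
t=2 Left ⇒ <A|soiled|clean>
t=3 Suck ⇒ <A|clean|clean>
min 3: Suck B + move + Suck A

Suck, Left, Suck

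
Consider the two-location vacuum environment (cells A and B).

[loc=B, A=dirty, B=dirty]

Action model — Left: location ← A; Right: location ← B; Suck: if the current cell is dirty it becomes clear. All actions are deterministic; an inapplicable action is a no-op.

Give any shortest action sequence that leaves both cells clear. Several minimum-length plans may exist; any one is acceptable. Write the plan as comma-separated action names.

Suck, Left, Suck

Suck (#1): in B — A dirty, B clear
Left (#2): in A — A dirty, B clear
Suck (#3): in A — A clear, B clear
min 3: Suck B + move + Suck A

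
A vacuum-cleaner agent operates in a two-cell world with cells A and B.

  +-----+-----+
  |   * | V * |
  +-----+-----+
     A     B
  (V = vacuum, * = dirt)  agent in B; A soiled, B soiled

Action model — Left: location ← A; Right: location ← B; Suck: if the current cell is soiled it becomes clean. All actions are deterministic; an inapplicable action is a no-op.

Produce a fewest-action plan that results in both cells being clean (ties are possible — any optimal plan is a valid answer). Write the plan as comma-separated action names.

Suck, Left, Suck

1) do Suck; now loc=B A=soiled B=clean
2) do Left; now loc=A A=soiled B=clean
3) do Suck; now loc=A A=clean B=clean
min 3: Suck B + move + Suck A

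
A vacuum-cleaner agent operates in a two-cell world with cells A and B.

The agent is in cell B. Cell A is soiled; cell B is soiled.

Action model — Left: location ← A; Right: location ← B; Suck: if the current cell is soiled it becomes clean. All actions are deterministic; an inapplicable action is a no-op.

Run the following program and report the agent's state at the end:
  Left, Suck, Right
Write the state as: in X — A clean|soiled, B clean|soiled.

Left (#1): in A — A soiled, B soiled
Suck (#2): in A — A clean, B soiled
Right (#3): in B — A clean, B soiled

in B — A clean, B soiled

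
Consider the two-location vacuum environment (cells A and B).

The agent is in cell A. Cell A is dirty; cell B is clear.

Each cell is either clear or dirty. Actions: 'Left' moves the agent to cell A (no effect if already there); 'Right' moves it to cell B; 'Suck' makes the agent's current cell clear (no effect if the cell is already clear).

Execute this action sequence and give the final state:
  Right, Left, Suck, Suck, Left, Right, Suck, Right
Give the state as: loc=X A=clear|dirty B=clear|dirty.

loc=B A=clear B=clear

1. Right → loc=B A=dirty B=clear
2. Left → loc=A A=dirty B=clear
3. Suck → loc=A A=clear B=clear
4. Suck → loc=A A=clear B=clear
5. Left → loc=A A=clear B=clear
6. Right → loc=B A=clear B=clear
7. Suck → loc=B A=clear B=clear
8. Right → loc=B A=clear B=clear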